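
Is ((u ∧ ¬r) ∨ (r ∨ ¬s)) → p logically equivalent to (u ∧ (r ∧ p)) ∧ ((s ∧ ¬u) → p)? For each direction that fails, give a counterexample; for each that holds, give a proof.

(⟹) This fails. Under s = T, r = F, p = F, u = F, the left side is true but the right side is false.

(⟸) Assume the antecedent. If s is true, the antecedent forces (s = T, r = T, p = T, u = T), and ((u ∧ ¬r) ∨ (r ∨ ¬s)) → p holds there. If s is false, the antecedent forces (s = F, r = T, p = T, u = T), and ((u ∧ ¬r) ∨ (r ∨ ¬s)) → p holds there. Either way ((u ∧ ¬r) ∨ (r ∨ ¬s)) → p holds.

Only the reverse direction holds.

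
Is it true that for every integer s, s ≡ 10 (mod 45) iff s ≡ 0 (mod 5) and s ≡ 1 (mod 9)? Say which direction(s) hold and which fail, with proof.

Both directions hold; the statement is true.

(→) Suppose s ≡ 10 (mod 45); write s = 45j + 10. Since 5 ∣ 45, reducing mod 5 gives s ≡ 10 ≡ 0 (mod 5); since 9 ∣ 45, reducing mod 9 gives s ≡ 10 ≡ 1 (mod 9).

(←) Conversely, if s ≡ 0 (mod 5) and s ≡ 1 (mod 9), then by the Chinese remainder theorem s ≡ 10 (mod 45). This is exactly s ≡ 10 (mod 45).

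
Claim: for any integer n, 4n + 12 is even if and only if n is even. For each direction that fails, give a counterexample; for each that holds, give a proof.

Not equivalent: only (⇐) holds.

Forward direction. This fails: take n = 5. Then 4n + 12 = 32, which is even, yet n = 5 is odd, not even.

Converse. Suppose n is even. Since 4 is even, 4n is even for every n, so 4n + 12 has the same parity as 12, which is even. Hence 4n + 12 is even.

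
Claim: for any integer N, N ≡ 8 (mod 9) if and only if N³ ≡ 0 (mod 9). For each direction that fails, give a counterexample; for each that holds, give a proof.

Both directions fail.

(⇒) This fails: take N = 8. Then 8 ≡ 8 (mod 9), but 8³ = 512 ≡ 8 (mod 9), not 0.

(⇐) This fails: take N = 0. Then 0³ = 0 ≡ 0 (mod 9), yet 0 ≡ 0 (mod 9), not 8.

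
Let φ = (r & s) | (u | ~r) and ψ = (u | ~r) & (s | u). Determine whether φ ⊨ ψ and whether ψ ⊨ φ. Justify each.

The forward direction fails; the converse holds.

(⟹) This fails. Under u = F, r = F, s = F, the left side is true but the right side is false.

(⟸) Assume the antecedent. If u is true, (r & s) | (u | ~r) reduces to true regardless of the other variables. If u is false, the antecedent forces (u = F, r = F, s = T), and (r & s) | (u | ~r) holds there. Either way (r & s) | (u | ~r) holds.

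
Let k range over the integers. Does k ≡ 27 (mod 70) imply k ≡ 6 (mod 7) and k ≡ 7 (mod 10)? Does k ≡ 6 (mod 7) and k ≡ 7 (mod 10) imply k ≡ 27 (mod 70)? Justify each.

(⟹) Suppose k ≡ 27 (mod 70); write k = 70j + 27. Since 7 ∣ 70, reducing mod 7 gives k ≡ 27 ≡ 6 (mod 7); since 10 ∣ 70, reducing mod 10 gives k ≡ 27 ≡ 7 (mod 10).

(⟸) Conversely, if k ≡ 6 (mod 7) and k ≡ 7 (mod 10), then by the Chinese remainder theorem k ≡ 27 (mod 70). This is exactly k ≡ 27 (mod 70).

Equivalent; both directions hold.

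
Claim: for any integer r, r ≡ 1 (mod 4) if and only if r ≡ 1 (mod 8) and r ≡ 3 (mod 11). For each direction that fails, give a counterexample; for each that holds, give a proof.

[⇐] If r ≡ 1 (mod 8) and r ≡ 3 (mod 11), then by the Chinese remainder theorem r ≡ 25 (mod 88). Since 25 ≡ 1 (mod 4) and 4 ∣ 88, we get r ≡ 1 (mod 4).

[⇒] This fails: r = 1 gives 1 ≡ 1 (mod 4) but 1 ≡ 1 (mod 11), so the conjunction on the right does not hold.

The forward direction fails; the converse holds.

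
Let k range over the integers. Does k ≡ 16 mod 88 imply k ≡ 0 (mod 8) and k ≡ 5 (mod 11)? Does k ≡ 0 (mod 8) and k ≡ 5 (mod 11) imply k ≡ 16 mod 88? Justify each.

[⇒] Suppose k ≡ 16 (mod 88); write k = 88j + 16. Since 8 ∣ 88, reducing mod 8 gives k ≡ 16 ≡ 0 (mod 8); since 11 ∣ 88, reducing mod 11 gives k ≡ 16 ≡ 5 (mod 11).

[⇐] Conversely, if k ≡ 0 (mod 8) and k ≡ 5 (mod 11), then by the Chinese remainder theorem k ≡ 16 (mod 88). This is exactly k ≡ 16 (mod 88).

The biconditional holds.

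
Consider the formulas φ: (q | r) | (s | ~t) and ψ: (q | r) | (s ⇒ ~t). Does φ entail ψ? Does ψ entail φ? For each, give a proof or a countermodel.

Neither implication holds.

Forward direction. This fails. Under r = F, s = T, t = T, q = F, the left side is true but the right side is false.

Converse. This fails. Under r = F, s = F, t = T, q = F, the left side is false but the right side is true.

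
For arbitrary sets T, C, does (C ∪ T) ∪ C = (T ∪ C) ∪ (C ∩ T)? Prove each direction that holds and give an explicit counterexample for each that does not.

(⟹) Let x ∈ (C ∪ T) ∪ C. Then either x ∈ T and x ∉ C; or x ∈ C and x ∉ T; or x ∈ T ∩ C. In each case x ∈ (T ∪ C) ∪ (C ∩ T), so (C ∪ T) ∪ C ⊆ (T ∪ C) ∪ (C ∩ T).

(⟸) Let x ∈ (T ∪ C) ∪ (C ∩ T). Then either x ∈ T and x ∉ C; or x ∈ C and x ∉ T; or x ∈ T ∩ C. In each case x ∈ (C ∪ T) ∪ C, so (T ∪ C) ∪ (C ∩ T) ⊆ (C ∪ T) ∪ C.

The two sets are equal.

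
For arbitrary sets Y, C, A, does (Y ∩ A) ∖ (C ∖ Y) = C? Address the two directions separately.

(⊆) fails and (⊇) fails.

Forward inclusion. This inclusion fails. Take Y = {1}, C = ∅, A = {1}; then 1 ∈ (Y ∩ A) ∖ (C ∖ Y) but 1 ∉ C.

Reverse inclusion. This inclusion fails. Take Y = ∅, C = {1}, A = ∅; then 1 ∈ C but 1 ∉ (Y ∩ A) ∖ (C ∖ Y).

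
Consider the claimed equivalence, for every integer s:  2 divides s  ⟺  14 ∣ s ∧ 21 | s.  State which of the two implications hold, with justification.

(⇒) fails; (⇐) holds.

(⇒) This fails: take s = 2. Certainly 2 ∣ 2, but 14 ∤ 2.

(⇐) Suppose 14 ∣ s and 21 ∣ s. Any common multiple of 14 and 21 is a multiple of their lcm; here lcm(14, 21) = 14·21/gcd(14, 21) = 294/7 = 42, so 42 ∣ s. Since 2 ∣ 42, it follows that 2 ∣ s.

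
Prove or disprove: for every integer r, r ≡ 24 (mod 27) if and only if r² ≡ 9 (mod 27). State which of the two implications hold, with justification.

[⇒] Suppose r ≡ 24 (mod 27). Write r = 27j + 24. Then (27j + 24)² = 729j² + 1296j + 576 = 27(27j² + 48j + 21) + 9, so r² ≡ 9 (mod 27).

[⇐] This fails: take r = 3. Then 3² = 9 ≡ 9 (mod 27), yet 3 ≡ 3 (mod 27), not 24.

The forward direction holds; the converse fails.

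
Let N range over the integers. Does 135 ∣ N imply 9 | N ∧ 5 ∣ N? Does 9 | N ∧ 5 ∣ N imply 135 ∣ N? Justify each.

(→) If 135 ∣ N, write N = 135q. Since 135 = 15·9, N = 9·(15q), so 9 ∣ N; and since 135 = 27·5, N = 5·(27q), so 5 ∣ N.

(←) This fails: take N = 45. Both 9 ∣ 45 and 5 ∣ 45, yet 45 is not a multiple of 135 (since 45 = 0·135 + 45), so 135 ∤ 45.

Not equivalent: only (⇒) holds.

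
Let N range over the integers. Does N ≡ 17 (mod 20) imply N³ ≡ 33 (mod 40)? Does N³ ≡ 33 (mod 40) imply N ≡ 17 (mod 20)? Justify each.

The forward direction fails; the converse holds.

(⟹) This fails: take N = 37. Then 37 ≡ 17 (mod 20), but 37³ = 50653 ≡ 13 (mod 40), not 33.

(⟸) Conversely, the residues r modulo 40 with r³ ≡ 33 (mod 40) are exactly {17}, and each is ≡ 17 (mod 20).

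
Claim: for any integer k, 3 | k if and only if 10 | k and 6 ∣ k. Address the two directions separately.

Only the converse holds.

[⇐] Suppose 10 ∣ k and 6 ∣ k. Any common multiple of 10 and 6 is a multiple of their lcm; here lcm(10, 6) = 10·6/gcd(10, 6) = 60/2 = 30, so 30 ∣ k. Since 3 ∣ 30, it follows that 3 ∣ k.

[⇒] This fails: take k = 3. Certainly 3 ∣ 3, but 10 ∤ 3.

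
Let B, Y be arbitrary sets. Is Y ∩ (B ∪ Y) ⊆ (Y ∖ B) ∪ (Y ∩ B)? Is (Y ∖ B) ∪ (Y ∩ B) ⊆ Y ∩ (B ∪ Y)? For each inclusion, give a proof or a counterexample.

The two sets are equal.

(⊆) Let x ∈ Y ∩ (B ∪ Y). Then either x ∈ Y and x ∉ B; or x ∈ B ∩ Y. In each case x ∈ (Y ∖ B) ∪ (Y ∩ B), so Y ∩ (B ∪ Y) ⊆ (Y ∖ B) ∪ (Y ∩ B).

(⊇) Let x ∈ (Y ∖ B) ∪ (Y ∩ B). Then either x ∈ Y and x ∉ B; or x ∈ B ∩ Y. In each case x ∈ Y ∩ (B ∪ Y), so (Y ∖ B) ∪ (Y ∩ B) ⊆ Y ∩ (B ∪ Y).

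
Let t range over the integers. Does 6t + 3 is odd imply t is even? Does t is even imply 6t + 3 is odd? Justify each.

Not equivalent: only (⇐) holds.

(⇒) This fails: take t = 1. Then 6t + 3 = 9, which is odd, yet t = 1 is odd, not even.

(⇐) Suppose t is even. Since 6 is even, 6t is even for every t, so 6t + 3 has the same parity as 3, which is odd. Hence 6t + 3 is odd.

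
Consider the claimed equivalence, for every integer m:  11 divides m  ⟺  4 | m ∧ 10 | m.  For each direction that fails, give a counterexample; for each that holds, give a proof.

Both directions fail.

(⟹) This fails: take m = 11. Certainly 11 ∣ 11, but 4 ∤ 11.

(⟸) This fails: take m = 20. Both 4 ∣ 20 and 10 ∣ 20, yet 20 is not a multiple of 11 (since 20 = 1·11 + 9), so 11 ∤ 20.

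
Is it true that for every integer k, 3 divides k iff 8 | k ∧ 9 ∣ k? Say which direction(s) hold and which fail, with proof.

(⇒) fails; (⇐) holds.

(⇐) Suppose 8 ∣ k and 9 ∣ k. Any common multiple of 8 and 9 is a multiple of their lcm; here gcd(8, 9) = 1, so lcm(8, 9) = 8·9 = 72, so 72 ∣ k. Since 3 ∣ 72, it follows that 3 ∣ k.

(⇒) This fails: take k = 3. Certainly 3 ∣ 3, but 8 ∤ 3.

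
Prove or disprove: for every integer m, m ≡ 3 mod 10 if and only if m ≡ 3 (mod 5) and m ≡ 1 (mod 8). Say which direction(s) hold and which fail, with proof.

(⟹) This fails: m = 3 gives 3 ≡ 3 (mod 10) but 3 ≡ 3 (mod 8), so the conjunction on the right does not hold.

(⟸) Conversely, if m ≡ 3 (mod 5) and m ≡ 1 (mod 8), then by the Chinese remainder theorem m ≡ 33 (mod 40). Since 33 ≡ 3 (mod 10) and 10 ∣ 40, we get m ≡ 3 (mod 10).

Only the converse holds.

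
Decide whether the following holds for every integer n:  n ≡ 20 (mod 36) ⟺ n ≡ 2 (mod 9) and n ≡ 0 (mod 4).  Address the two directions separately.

(→) Suppose n ≡ 20 (mod 36); write n = 36j + 20. Since 9 ∣ 36, reducing mod 9 gives n ≡ 20 ≡ 2 (mod 9); since 4 ∣ 36, reducing mod 4 gives n ≡ 20 ≡ 0 (mod 4).

(←) Conversely, if n ≡ 2 (mod 9) and n ≡ 0 (mod 4), then by the Chinese remainder theorem n ≡ 20 (mod 36). This is exactly n ≡ 20 (mod 36).

Both directions hold.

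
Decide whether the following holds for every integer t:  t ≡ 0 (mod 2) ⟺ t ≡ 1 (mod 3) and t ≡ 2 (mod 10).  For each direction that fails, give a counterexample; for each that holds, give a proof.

Not equivalent: only (⇐) holds.

(⇐) If t ≡ 1 (mod 3) and t ≡ 2 (mod 10), then by the Chinese remainder theorem t ≡ 22 (mod 30). Since 22 ≡ 0 (mod 2) and 2 ∣ 30, we get t ≡ 0 (mod 2).

(⇒) This fails: t = 0 gives 0 ≡ 0 (mod 2) but 0 ≡ 0 (mod 3), so the conjunction on the right does not hold.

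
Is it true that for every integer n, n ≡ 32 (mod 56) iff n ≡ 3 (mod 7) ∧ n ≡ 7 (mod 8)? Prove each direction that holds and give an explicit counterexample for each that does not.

Forward direction. This fails: n = 32 gives 32 ≡ 32 (mod 56) but 32 ≡ 4 (mod 7), so the conjunction on the right does not hold.

Converse. This fails: n = 31 satisfies both congruences on the right (31 ≡ 3 mod 7 and 31 ≡ 7 mod 8) yet 31 ≡ 31 (mod 56), not 32.

(⇒) fails and (⇐) fails.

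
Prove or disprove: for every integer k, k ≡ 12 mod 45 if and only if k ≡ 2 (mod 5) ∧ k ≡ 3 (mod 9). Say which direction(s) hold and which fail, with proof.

The biconditional holds.

[⇒] Suppose k ≡ 12 (mod 45); write k = 45j + 12. Since 5 ∣ 45, reducing mod 5 gives k ≡ 12 ≡ 2 (mod 5); since 9 ∣ 45, reducing mod 9 gives k ≡ 12 ≡ 3 (mod 9).

[⇐] Conversely, if k ≡ 2 (mod 5) and k ≡ 3 (mod 9), then by the Chinese remainder theorem k ≡ 12 (mod 45). This is exactly k ≡ 12 (mod 45).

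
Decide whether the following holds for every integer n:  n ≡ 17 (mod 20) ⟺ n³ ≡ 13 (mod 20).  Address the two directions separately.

(⟹) Suppose n ≡ 17 (mod 20). Write n = 20j + 17. Then (20j + 17)³ = 8000j³ + 20400j² + 17340j + 4913 = 20(400j³ + 1020j² + 867j + 245) + 13, so n³ ≡ 13 (mod 20).

(⟸) Conversely, suppose n³ ≡ 13 (mod 20). The only residue r in {0, …, 19} with r³ ≡ 13 (mod 20) is r = 17, so n ≡ 17 (mod 20).

Both directions hold.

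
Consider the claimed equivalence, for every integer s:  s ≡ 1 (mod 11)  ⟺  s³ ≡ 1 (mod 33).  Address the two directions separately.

Converse. The residues r modulo 33 with r³ ≡ 1 (mod 33) are exactly {1}, and each is ≡ 1 (mod 11).

Forward direction. This fails: take s = 12. Then 12 ≡ 1 (mod 11), but 12³ = 1728 ≡ 12 (mod 33), not 1.

(⇒) fails; (⇐) holds.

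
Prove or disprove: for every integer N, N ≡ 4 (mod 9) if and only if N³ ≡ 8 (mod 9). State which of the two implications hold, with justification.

(→) This fails: take N = 4. Then 4 ≡ 4 (mod 9), but 4³ = 64 ≡ 1 (mod 9), not 8.

(←) This fails: take N = 2. Then 2³ = 8 ≡ 8 (mod 9), yet 2 ≡ 2 (mod 9), not 4.

Both directions fail.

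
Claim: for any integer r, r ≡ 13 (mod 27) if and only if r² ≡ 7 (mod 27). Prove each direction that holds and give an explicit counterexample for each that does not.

(⇒) Suppose r ≡ 13 (mod 27). Write r = 27j + 13. Then (27j + 13)² = 729j² + 702j + 169 = 27(27j² + 26j + 6) + 7, so r² ≡ 7 (mod 27).

(⇐) This fails: take r = 14. Then 14² = 196 ≡ 7 (mod 27), yet 14 ≡ 14 (mod 27), not 13.

Only the forward implication holds.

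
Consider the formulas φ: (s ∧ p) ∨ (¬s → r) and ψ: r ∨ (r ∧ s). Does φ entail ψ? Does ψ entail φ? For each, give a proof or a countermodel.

Not equivalent: only (⇐) holds.

(→) This fails. Under p = F, s = T, r = F, the left side is true but the right side is false.

(←) Assume the antecedent. If p is true, the antecedent forces (p = T, s = F, r = T) or (p = T, s = T, r = T), and (s ∧ p) ∨ (¬s → r) holds there. If p is false, the antecedent forces (p = F, s = F, r = T) or (p = F, s = T, r = T), and (s ∧ p) ∨ (¬s → r) holds there. Either way (s ∧ p) ∨ (¬s → r) holds.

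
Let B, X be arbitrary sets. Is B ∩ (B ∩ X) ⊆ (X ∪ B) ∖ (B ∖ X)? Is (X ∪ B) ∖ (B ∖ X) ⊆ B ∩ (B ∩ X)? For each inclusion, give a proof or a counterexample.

(⟹) Let x ∈ B ∩ (B ∩ X). Then x ∈ B ∩ X, from which x ∈ (X ∪ B) ∖ (B ∖ X).

(⟸) This inclusion fails. Take B = ∅, X = {1}; then 1 ∈ (X ∪ B) ∖ (B ∖ X) but 1 ∉ B ∩ (B ∩ X).

Only the forward inclusion holds.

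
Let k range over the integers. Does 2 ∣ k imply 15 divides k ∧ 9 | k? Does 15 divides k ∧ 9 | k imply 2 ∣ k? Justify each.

Both directions fail.

Forward direction. This fails: take k = 2. Certainly 2 ∣ 2, but 15 ∤ 2.

Converse. This fails: take k = 45. Both 15 ∣ 45 and 9 ∣ 45, yet 45 is not a multiple of 2 (since 45 = 22·2 + 1), so 2 ∤ 45.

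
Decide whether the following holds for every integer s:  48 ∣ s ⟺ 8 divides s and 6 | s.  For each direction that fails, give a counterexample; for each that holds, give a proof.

(⇒) If 48 ∣ s, write s = 48q. Since 48 = 6·8, s = 8·(6q), so 8 ∣ s; and since 48 = 8·6, s = 6·(8q), so 6 ∣ s.

(⇐) This fails: take s = 24. Both 8 ∣ 24 and 6 ∣ 24, yet 24 is not a multiple of 48 (since 24 = 0·48 + 24), so 48 ∤ 24.

Only the forward implication holds.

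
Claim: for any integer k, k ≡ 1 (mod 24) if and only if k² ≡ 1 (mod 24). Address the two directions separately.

Only the forward implication holds.

[⇒] Suppose k ≡ 1 (mod 24). Write k = 24j + 1. Then (24j + 1)² = 576j² + 48j + 1 = 24(24j² + 2j) + 1, so k² ≡ 1 (mod 24).

[⇐] This fails: take k = 5. Then 5² = 25 ≡ 1 (mod 24), yet 5 ≡ 5 (mod 24), not 1.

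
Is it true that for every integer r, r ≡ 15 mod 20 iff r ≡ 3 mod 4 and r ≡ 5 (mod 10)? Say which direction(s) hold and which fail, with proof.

Both directions hold; the statement is true.

[⇒] Suppose r ≡ 15 (mod 20); write r = 20j + 15. Since 4 ∣ 20, reducing mod 4 gives r ≡ 15 ≡ 3 (mod 4); since 10 ∣ 20, reducing mod 10 gives r ≡ 15 ≡ 5 (mod 10).

[⇐] Conversely, if r ≡ 3 (mod 4) and r ≡ 5 (mod 10), then by the Chinese remainder theorem r ≡ 15 (mod 20). This is exactly r ≡ 15 (mod 20).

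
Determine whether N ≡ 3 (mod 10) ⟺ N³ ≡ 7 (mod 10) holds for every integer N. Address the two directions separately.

(⟸) For the converse, argue contrapositively. If N ≢ 3 (mod 10), then N is congruent to one of 0, 1, 2, 4, 5, 6, 7, 8, 9 modulo 10, and these give N³ ≡ 0, 1, 8, 4, 5, 6, 3, 2, 9 respectively — never 7.

(⟹) Suppose N ≡ 3 (mod 10). Write N = 10j + 3. Then (10j + 3)³ = 1000j³ + 900j² + 270j + 27 = 10(100j³ + 90j² + 27j + 2) + 7, so N³ ≡ 7 (mod 10).

Both implications hold.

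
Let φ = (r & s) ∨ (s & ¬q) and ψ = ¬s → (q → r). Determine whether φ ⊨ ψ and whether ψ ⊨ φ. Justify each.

Not equivalent: only (⇒) holds.

(⟹) Assume the antecedent. If q is true, the antecedent forces (q = T, r = T, s = T), and ¬s → (q → r) holds there. If q is false, ¬s → (q → r) reduces to true regardless of the other variables. Either way ¬s → (q → r) holds.

(⟸) This fails. Under q = F, r = F, s = F, the left side is false but the right side is true.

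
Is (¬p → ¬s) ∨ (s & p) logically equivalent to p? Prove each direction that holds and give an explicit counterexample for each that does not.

(→) This fails. Under p = F, s = F, the left side is true but the right side is false.

(←) Assume the antecedent. If p is true, (¬p → ¬s) ∨ (s & p) reduces to true regardless of the other variables. If p is false, the antecedent cannot hold. Either way (¬p → ¬s) ∨ (s & p) holds.

Only the reverse direction holds.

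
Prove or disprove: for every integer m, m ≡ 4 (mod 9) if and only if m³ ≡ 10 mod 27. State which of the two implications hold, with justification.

Equivalent; both directions hold.

[⇒] Suppose m ≡ 4 (mod 9). Working modulo 27, m ∈ {4, 13, 22}; for each such r, r³ ≡ 10 (mod 27).

[⇐] Conversely, the residues r modulo 27 with r³ ≡ 10 (mod 27) are exactly {4, 13, 22}, and each is ≡ 4 (mod 9).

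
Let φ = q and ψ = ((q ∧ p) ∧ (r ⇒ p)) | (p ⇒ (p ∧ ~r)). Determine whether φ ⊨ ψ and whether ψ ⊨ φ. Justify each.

Not equivalent: only (⇒) holds.

[⇒] Assume the antecedent. If q is true, the consequent reduces to true regardless of the other variables. If q is false, the antecedent cannot hold. Either way the consequent holds.

[⇐] This fails. Under q = F, p = F, r = F, the left side is false but the right side is true.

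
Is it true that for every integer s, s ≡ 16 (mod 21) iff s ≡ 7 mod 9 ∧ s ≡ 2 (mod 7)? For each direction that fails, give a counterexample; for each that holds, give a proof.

Not equivalent: only (⇐) holds.

(⇒) This fails: s = 58 gives 58 ≡ 16 (mod 21) but 58 ≡ 4 (mod 9), so the conjunction on the right does not hold.

(⇐) Conversely, if s ≡ 7 (mod 9) and s ≡ 2 (mod 7), then by the Chinese remainder theorem s ≡ 16 (mod 63). Since 16 ≡ 16 (mod 21) and 21 ∣ 63, we get s ≡ 16 (mod 21).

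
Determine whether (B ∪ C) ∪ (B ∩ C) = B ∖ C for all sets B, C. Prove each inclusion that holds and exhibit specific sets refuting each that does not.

Forward inclusion. This inclusion fails. Take B = ∅, C = {1}; then 1 ∈ (B ∪ C) ∪ (B ∩ C) but 1 ∉ B ∖ C.

Reverse inclusion. Let x ∈ B ∖ C. Then x ∈ B and x ∉ C, from which x ∈ (B ∪ C) ∪ (B ∩ C).

The sets are not equal: only the reverse inclusion holds.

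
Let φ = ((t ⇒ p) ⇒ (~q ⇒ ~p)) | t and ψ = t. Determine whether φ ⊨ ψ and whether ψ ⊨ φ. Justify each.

Only the reverse direction holds.

(→) This fails. Under t = F, q = F, p = F, the left side is true but the right side is false.

(←) Assume the antecedent. If t is true, ((t ⇒ p) ⇒ (~q ⇒ ~p)) | t reduces to true regardless of the other variables. If t is false, the antecedent cannot hold. Either way ((t ⇒ p) ⇒ (~q ⇒ ~p)) | t holds.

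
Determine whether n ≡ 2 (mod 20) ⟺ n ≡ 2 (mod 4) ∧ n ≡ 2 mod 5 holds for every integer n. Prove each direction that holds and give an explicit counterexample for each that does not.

(⟸) If n ≡ 2 (mod 4) and n ≡ 2 (mod 5), then by the Chinese remainder theorem n ≡ 2 (mod 20). This is exactly n ≡ 2 (mod 20).

(⟹) Suppose n ≡ 2 (mod 20); write n = 20j + 2. Since 4 ∣ 20, reducing mod 4 gives n ≡ 2 (mod 4); since 5 ∣ 20, reducing mod 5 gives n ≡ 2 (mod 5).

Both directions hold.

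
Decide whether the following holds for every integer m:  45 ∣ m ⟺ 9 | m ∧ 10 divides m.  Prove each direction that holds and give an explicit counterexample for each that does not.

[⇐] Suppose 9 ∣ m and 10 ∣ m. Any common multiple of 9 and 10 is a multiple of their lcm; here gcd(9, 10) = 1, so lcm(9, 10) = 9·10 = 90, so 90 ∣ m. Since 45 ∣ 90, it follows that 45 ∣ m.

[⇒] This fails: take m = 45. Certainly 45 ∣ 45, but 10 ∤ 45.

(⇒) fails; (⇐) holds.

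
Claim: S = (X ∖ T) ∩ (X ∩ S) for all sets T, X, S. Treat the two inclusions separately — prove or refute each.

(⊆) This inclusion fails. Take T = ∅, X = ∅, S = {1}; then 1 ∈ S but 1 ∉ (X ∖ T) ∩ (X ∩ S).

(⊇) Let x ∈ (X ∖ T) ∩ (X ∩ S). Then x ∈ X ∩ S and x ∉ T, from which x ∈ S.

Only the reverse inclusion holds.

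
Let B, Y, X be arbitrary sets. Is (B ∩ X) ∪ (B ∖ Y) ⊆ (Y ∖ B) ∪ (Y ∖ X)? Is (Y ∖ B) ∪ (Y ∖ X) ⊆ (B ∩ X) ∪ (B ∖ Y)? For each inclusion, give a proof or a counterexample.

(⟹) This inclusion fails. Take B = {1}, Y = ∅, X = ∅; then 1 ∈ (B ∩ X) ∪ (B ∖ Y) but 1 ∉ (Y ∖ B) ∪ (Y ∖ X).

(⟸) This inclusion fails. Take B = ∅, Y = {1}, X = ∅; then 1 ∈ (Y ∖ B) ∪ (Y ∖ X) but 1 ∉ (B ∩ X) ∪ (B ∖ Y).

Neither inclusion holds.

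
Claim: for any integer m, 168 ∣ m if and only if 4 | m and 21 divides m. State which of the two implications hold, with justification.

[⇒] If 168 ∣ m, write m = 168q. Since 168 = 42·4, m = 4·(42q), so 4 ∣ m; and since 168 = 8·21, m = 21·(8q), so 21 ∣ m.

[⇐] This fails: take m = 84. Both 4 ∣ 84 and 21 ∣ 84, yet 84 is not a multiple of 168 (since 84 = 0·168 + 84), so 168 ∤ 84.

Only the forward implication holds.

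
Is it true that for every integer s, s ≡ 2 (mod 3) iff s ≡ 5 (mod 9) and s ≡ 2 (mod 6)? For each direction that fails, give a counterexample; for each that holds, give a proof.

[⇒] This fails: s = 2 gives 2 ≡ 2 (mod 3) but 2 ≡ 2 (mod 9), so the conjunction on the right does not hold.

[⇐] Conversely, if s ≡ 5 (mod 9) and s ≡ 2 (mod 6), then by the Chinese remainder theorem s ≡ 14 (mod 18). Since 14 ≡ 2 (mod 3) and 3 ∣ 18, we get s ≡ 2 (mod 3).

Only the reverse direction holds.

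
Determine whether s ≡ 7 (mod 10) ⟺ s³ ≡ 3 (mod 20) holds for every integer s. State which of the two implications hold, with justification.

The forward direction fails; the converse holds.

[⇒] This fails: take s = 17. Then 17 ≡ 7 (mod 10), but 17³ = 4913 ≡ 13 (mod 20), not 3.

[⇐] Conversely, the residues r modulo 20 with r³ ≡ 3 (mod 20) are exactly {7}, and each is ≡ 7 (mod 10).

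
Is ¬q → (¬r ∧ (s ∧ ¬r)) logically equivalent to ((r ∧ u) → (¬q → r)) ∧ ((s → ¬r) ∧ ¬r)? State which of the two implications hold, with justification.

(⟹) This fails. Under r = T, q = T, s = F, u = F, the left side is true but the right side is false.

(⟸) This fails. Under r = F, q = F, s = F, u = F, the left side is false but the right side is true.

Neither implication holds.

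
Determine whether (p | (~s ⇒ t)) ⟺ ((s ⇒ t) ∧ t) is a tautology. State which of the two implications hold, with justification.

Forward direction. This fails. Under t = F, s = T, p = F, the left side is true but the right side is false.

Converse. Assume the antecedent. If t is true, p | (~s ⇒ t) reduces to true regardless of the other variables. If t is false, the antecedent cannot hold. Either way p | (~s ⇒ t) holds.

Only the converse holds.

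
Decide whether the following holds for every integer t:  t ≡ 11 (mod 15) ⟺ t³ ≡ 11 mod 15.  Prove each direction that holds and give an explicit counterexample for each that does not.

Both implications hold.

Forward direction. Suppose t ≡ 11 (mod 15). Write t = 15j + 11. Then (15j + 11)³ = 3375j³ + 7425j² + 5445j + 1331 = 15(225j³ + 495j² + 363j + 88) + 11, so t³ ≡ 11 (mod 15).

Converse. Suppose t³ ≡ 11 (mod 15). The only residue r in {0, …, 14} with r³ ≡ 11 (mod 15) is r = 11, so t ≡ 11 (mod 15).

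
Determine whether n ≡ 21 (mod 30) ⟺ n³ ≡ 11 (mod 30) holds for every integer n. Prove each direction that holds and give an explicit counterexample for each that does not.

(→) This fails: take n = 21. Then 21 ≡ 21 (mod 30), but 21³ = 9261 ≡ 21 (mod 30), not 11.

(←) This fails: take n = 11. Then 11³ = 1331 ≡ 11 (mod 30), yet 11 ≡ 11 (mod 30), not 21.

Neither implication holds.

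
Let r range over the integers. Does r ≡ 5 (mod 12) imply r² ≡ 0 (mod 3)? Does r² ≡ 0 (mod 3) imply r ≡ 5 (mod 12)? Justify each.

(⇒) This fails: take r = 5. Then 5 ≡ 5 (mod 12), but 5² = 25 ≡ 1 (mod 3), not 0.

(⇐) This fails: take r = 0. Then 0² = 0 ≡ 0 (mod 3), yet 0 ≡ 0 (mod 12), not 5.

Neither implication holds.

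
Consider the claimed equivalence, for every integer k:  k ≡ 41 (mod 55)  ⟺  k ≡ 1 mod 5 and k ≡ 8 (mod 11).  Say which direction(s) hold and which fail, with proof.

(⟹) Suppose k ≡ 41 (mod 55); write k = 55j + 41. Since 5 ∣ 55, reducing mod 5 gives k ≡ 41 ≡ 1 (mod 5); since 11 ∣ 55, reducing mod 11 gives k ≡ 41 ≡ 8 (mod 11).

(⟸) Conversely, if k ≡ 1 (mod 5) and k ≡ 8 (mod 11), then by the Chinese remainder theorem k ≡ 41 (mod 55). This is exactly k ≡ 41 (mod 55).

The biconditional holds.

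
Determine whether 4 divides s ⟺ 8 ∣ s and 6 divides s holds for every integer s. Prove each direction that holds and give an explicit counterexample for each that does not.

[⇐] Suppose 8 ∣ s and 6 ∣ s. Any common multiple of 8 and 6 is a multiple of their lcm; here lcm(8, 6) = 8·6/gcd(8, 6) = 48/2 = 24, so 24 ∣ s. Since 4 ∣ 24, it follows that 4 ∣ s.

[⇒] This fails: take s = 4. Certainly 4 ∣ 4, but 8 ∤ 4.

Only the reverse direction holds.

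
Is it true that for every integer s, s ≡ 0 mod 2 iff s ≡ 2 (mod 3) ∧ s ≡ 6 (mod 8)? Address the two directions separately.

Forward direction. This fails: s = 0 gives 0 ≡ 0 (mod 2) but 0 ≡ 0 (mod 3), so the conjunction on the right does not hold.

Converse. If s ≡ 2 (mod 3) and s ≡ 6 (mod 8), then by the Chinese remainder theorem s ≡ 14 (mod 24). Since 14 ≡ 0 (mod 2) and 2 ∣ 24, we get s ≡ 0 (mod 2).

The forward direction fails; the converse holds.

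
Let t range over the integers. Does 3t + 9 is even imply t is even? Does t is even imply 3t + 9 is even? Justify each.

(⇒) fails and (⇐) fails.

[⇒] This fails: t = 1 gives 3t + 9 = 12, which is even, but 1 is odd, not even.

[⇐] This also fails: t = 4 is even, but 3t + 9 = 21 is odd, not even.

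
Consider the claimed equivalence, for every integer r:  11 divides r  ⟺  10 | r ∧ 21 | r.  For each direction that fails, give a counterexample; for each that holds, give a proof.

(⇒) This fails: take r = 11. Certainly 11 ∣ 11, but 10 ∤ 11.

(⇐) This fails: take r = 210. Both 10 ∣ 210 and 21 ∣ 210, yet 210 is not a multiple of 11 (since 210 = 19·11 + 1), so 11 ∤ 210.

Neither direction holds.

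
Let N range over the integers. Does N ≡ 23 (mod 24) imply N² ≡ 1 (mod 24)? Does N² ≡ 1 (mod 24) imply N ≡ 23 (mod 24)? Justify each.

(⇒) holds; (⇐) fails.

Converse. This fails: take N = 1. Then 1² = 1 ≡ 1 (mod 24), yet 1 ≡ 1 (mod 24), not 23.

Forward direction. Suppose N ≡ 23 (mod 24). Write N = 24j + 23. Then (24j + 23)² = 576j² + 1104j + 529 = 24(24j² + 46j + 22) + 1, so N² ≡ 1 (mod 24).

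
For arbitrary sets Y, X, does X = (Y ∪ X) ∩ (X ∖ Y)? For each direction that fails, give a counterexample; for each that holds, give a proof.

The sets are not equal: only the reverse inclusion holds.

(⊇) Let x ∈ (Y ∪ X) ∩ (X ∖ Y). Then x ∈ X and x ∉ Y, from which x ∈ X.

(⊆) This inclusion fails. Take Y = {1}, X = {1}; then 1 ∈ X but 1 ∉ (Y ∪ X) ∩ (X ∖ Y).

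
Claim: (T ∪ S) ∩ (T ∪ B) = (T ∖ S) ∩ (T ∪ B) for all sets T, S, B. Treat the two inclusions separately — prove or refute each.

The sets are not equal: only the reverse inclusion holds.

(⊆) This inclusion fails. Take T = {1}, S = {1}, B = ∅; then 1 ∈ (T ∪ S) ∩ (T ∪ B) but 1 ∉ (T ∖ S) ∩ (T ∪ B).

(⊇) Let x ∈ (T ∖ S) ∩ (T ∪ B). Then either x ∈ T and x ∉ S, B; or x ∈ T ∩ B and x ∉ S. In each case x ∈ (T ∪ S) ∩ (T ∪ B), so (T ∖ S) ∩ (T ∪ B) ⊆ (T ∪ S) ∩ (T ∪ B).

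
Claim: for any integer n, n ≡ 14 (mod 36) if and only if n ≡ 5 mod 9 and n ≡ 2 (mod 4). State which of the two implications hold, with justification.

Both directions hold; the statement is true.

(⇒) Suppose n ≡ 14 (mod 36); write n = 36j + 14. Since 9 ∣ 36, reducing mod 9 gives n ≡ 14 ≡ 5 (mod 9); since 4 ∣ 36, reducing mod 4 gives n ≡ 14 ≡ 2 (mod 4).

(⇐) Conversely, if n ≡ 5 (mod 9) and n ≡ 2 (mod 4), then by the Chinese remainder theorem n ≡ 14 (mod 36). This is exactly n ≡ 14 (mod 36).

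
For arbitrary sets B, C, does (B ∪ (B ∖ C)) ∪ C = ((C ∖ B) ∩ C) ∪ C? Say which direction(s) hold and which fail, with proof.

Forward inclusion. This inclusion fails. Take B = {1}, C = ∅; then 1 ∈ (B ∪ (B ∖ C)) ∪ C but 1 ∉ ((C ∖ B) ∩ C) ∪ C.

Reverse inclusion. Let x ∈ ((C ∖ B) ∩ C) ∪ C. Then either x ∈ C and x ∉ B; or x ∈ B ∩ C. In each case x ∈ (B ∪ (B ∖ C)) ∪ C, so ((C ∖ B) ∩ C) ∪ C ⊆ (B ∪ (B ∖ C)) ∪ C.

Only the reverse inclusion holds.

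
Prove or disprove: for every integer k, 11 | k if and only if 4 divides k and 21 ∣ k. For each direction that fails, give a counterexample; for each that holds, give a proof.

(⇒) This fails: take k = 11. Certainly 11 ∣ 11, but 4 ∤ 11.

(⇐) This fails: take k = 84. Both 4 ∣ 84 and 21 ∣ 84, yet 84 is not a multiple of 11 (since 84 = 7·11 + 7), so 11 ∤ 84.

Neither direction holds.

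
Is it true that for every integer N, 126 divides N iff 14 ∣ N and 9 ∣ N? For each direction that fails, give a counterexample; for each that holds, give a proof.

Equivalent; both directions hold.

(⇒) If 126 ∣ N, write N = 126q. Since 126 = 9·14, N = 14·(9q), so 14 ∣ N; and since 126 = 14·9, N = 9·(14q), so 9 ∣ N.

(⇐) Suppose 14 ∣ N and 9 ∣ N. Any common multiple of 14 and 9 is a multiple of their lcm; here gcd(14, 9) = 1, so lcm(14, 9) = 14·9 = 126, so 126 ∣ N.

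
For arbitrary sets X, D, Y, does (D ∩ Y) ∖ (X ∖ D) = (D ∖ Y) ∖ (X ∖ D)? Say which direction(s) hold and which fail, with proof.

Forward inclusion. This inclusion fails. Take X = ∅, D = {1}, Y = {1}; then 1 ∈ (D ∩ Y) ∖ (X ∖ D) but 1 ∉ (D ∖ Y) ∖ (X ∖ D).

Reverse inclusion. This inclusion fails. Take X = ∅, D = {1}, Y = ∅; then 1 ∈ (D ∖ Y) ∖ (X ∖ D) but 1 ∉ (D ∩ Y) ∖ (X ∖ D).

(⊆) fails and (⊇) fails.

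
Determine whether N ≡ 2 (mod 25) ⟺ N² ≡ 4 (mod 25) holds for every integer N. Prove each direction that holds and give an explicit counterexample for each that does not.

(→) Suppose N ≡ 2 (mod 25). Write N = 25j + 2. Then (25j + 2)² = 625j² + 100j + 4 = 25(25j² + 4j) + 4, so N² ≡ 4 (mod 25).

(←) This fails: take N = 23. Then 23² = 529 ≡ 4 (mod 25), yet 23 ≡ 23 (mod 25), not 2.

Only the forward implication holds.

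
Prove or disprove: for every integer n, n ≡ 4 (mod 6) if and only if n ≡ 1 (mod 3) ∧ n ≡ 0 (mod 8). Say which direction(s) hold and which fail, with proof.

(⇒) This fails: n = 10 gives 10 ≡ 4 (mod 6) but 10 ≡ 2 (mod 8), so the conjunction on the right does not hold.

(⇐) Conversely, if n ≡ 1 (mod 3) and n ≡ 0 (mod 8), then by the Chinese remainder theorem n ≡ 16 (mod 24). Since 16 ≡ 4 (mod 6) and 6 ∣ 24, we get n ≡ 4 (mod 6).

Only the converse holds.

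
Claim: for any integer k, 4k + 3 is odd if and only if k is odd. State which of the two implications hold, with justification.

(⟸) Suppose k is odd. Since 4 is even, 4k is even for every k, so 4k + 3 has the same parity as 3, which is odd. Hence 4k + 3 is odd.

(⟹) This fails: take k = 6. Then 4k + 3 = 27, which is odd, yet k = 6 is even, not odd.

Not equivalent: only (⇐) holds.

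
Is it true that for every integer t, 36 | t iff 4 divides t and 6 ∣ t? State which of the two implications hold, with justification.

(⟹) If 36 ∣ t, write t = 36q. Since 36 = 9·4, t = 4·(9q), so 4 ∣ t; and since 36 = 6·6, t = 6·(6q), so 6 ∣ t.

(⟸) This fails: take t = 12. Both 4 ∣ 12 and 6 ∣ 12, yet 12 is not a multiple of 36 (since 12 = 0·36 + 12), so 36 ∤ 12.

(⇒) holds; (⇐) fails.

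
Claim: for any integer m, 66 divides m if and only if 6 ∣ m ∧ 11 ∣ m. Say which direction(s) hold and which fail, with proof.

Both implications hold.

(⟹) If 66 ∣ m, write m = 66q. Since 66 = 11·6, m = 6·(11q), so 6 ∣ m; and since 66 = 6·11, m = 11·(6q), so 11 ∣ m.

(⟸) Suppose 6 ∣ m and 11 ∣ m. Any common multiple of 6 and 11 is a multiple of their lcm; here gcd(6, 11) = 1, so lcm(6, 11) = 6·11 = 66, so 66 ∣ m.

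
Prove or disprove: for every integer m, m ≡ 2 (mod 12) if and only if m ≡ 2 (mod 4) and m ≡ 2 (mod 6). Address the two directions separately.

The biconditional holds.

(⟹) Suppose m ≡ 2 (mod 12); write m = 12j + 2. Since 4 ∣ 12, reducing mod 4 gives m ≡ 2 (mod 4); since 6 ∣ 12, reducing mod 6 gives m ≡ 2 (mod 6).

(⟸) Conversely, if m ≡ 2 (mod 4) and m ≡ 2 (mod 6), then by the Chinese remainder theorem m ≡ 2 (mod 12). This is exactly m ≡ 2 (mod 12).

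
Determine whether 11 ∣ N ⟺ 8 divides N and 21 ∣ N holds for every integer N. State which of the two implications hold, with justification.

[⇒] This fails: take N = 11. Certainly 11 ∣ 11, but 8 ∤ 11.

[⇐] This fails: take N = 168. Both 8 ∣ 168 and 21 ∣ 168, yet 168 is not a multiple of 11 (since 168 = 15·11 + 3), so 11 ∤ 168.

(⇒) fails and (⇐) fails.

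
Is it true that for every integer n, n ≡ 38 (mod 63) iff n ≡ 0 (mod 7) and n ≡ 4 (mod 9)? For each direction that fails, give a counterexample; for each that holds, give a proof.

(⇒) fails and (⇐) fails.

Forward direction. This fails: n = 38 gives 38 ≡ 38 (mod 63) but 38 ≡ 3 (mod 7), so the conjunction on the right does not hold.

Converse. This fails: n = 49 satisfies both congruences on the right (49 ≡ 0 mod 7 and 49 ≡ 4 mod 9) yet 49 ≡ 49 (mod 63), not 38.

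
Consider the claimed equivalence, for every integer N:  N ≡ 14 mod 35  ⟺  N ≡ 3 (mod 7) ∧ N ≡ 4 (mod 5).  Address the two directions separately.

Neither implication holds.

(⟹) This fails: N = 14 gives 14 ≡ 14 (mod 35) but 14 ≡ 0 (mod 7), so the conjunction on the right does not hold.

(⟸) This fails: N = 24 satisfies both congruences on the right (24 ≡ 3 mod 7 and 24 ≡ 4 mod 5) yet 24 ≡ 24 (mod 35), not 14.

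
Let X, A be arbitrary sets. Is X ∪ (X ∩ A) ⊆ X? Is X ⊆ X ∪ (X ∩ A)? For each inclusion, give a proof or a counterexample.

Forward inclusion. Let x ∈ X ∪ (X ∩ A). Then either x ∈ X and x ∉ A; or x ∈ X ∩ A. In each case x ∈ X, so X ∪ (X ∩ A) ⊆ X.

Reverse inclusion. Let x ∈ X. Then either x ∈ X and x ∉ A; or x ∈ X ∩ A. In each case x ∈ X ∪ (X ∩ A), so X ⊆ X ∪ (X ∩ A).

The two sets are equal.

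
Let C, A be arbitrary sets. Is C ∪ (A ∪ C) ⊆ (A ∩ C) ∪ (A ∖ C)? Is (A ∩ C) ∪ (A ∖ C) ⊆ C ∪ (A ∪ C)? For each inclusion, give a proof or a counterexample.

(⟹) This inclusion fails. Take C = {1}, A = ∅; then 1 ∈ C ∪ (A ∪ C) but 1 ∉ (A ∩ C) ∪ (A ∖ C).

(⟸) Let x ∈ (A ∩ C) ∪ (A ∖ C). Then either x ∈ A and x ∉ C; or x ∈ C ∩ A. In each case x ∈ C ∪ (A ∪ C), so (A ∩ C) ∪ (A ∖ C) ⊆ C ∪ (A ∪ C).

Only the reverse inclusion holds.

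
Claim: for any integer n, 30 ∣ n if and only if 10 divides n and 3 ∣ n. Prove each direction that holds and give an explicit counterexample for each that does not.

Both directions hold.

[⇐] Suppose 10 ∣ n and 3 ∣ n. Any common multiple of 10 and 3 is a multiple of their lcm; here gcd(10, 3) = 1, so lcm(10, 3) = 10·3 = 30, so 30 ∣ n.

[⇒] If 30 ∣ n, write n = 30q. Since 30 = 3·10, n = 10·(3q), so 10 ∣ n; and since 30 = 10·3, n = 3·(10q), so 3 ∣ n.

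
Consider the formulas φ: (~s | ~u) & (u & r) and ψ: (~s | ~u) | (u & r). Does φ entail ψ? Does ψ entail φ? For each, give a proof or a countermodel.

Not equivalent: only (⇒) holds.

[⇒] Assume the antecedent. If u is true, the antecedent forces (u = T, r = T, s = F), and (~s | ~u) | (u & r) holds there. If u is false, the antecedent cannot hold. Either way (~s | ~u) | (u & r) holds.

[⇐] This fails. Under u = F, r = F, s = F, the left side is false but the right side is true.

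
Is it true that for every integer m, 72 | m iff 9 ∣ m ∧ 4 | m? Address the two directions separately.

(→) If 72 ∣ m, write m = 72q. Since 72 = 8·9, m = 9·(8q), so 9 ∣ m; and since 72 = 18·4, m = 4·(18q), so 4 ∣ m.

(←) This fails: take m = 36. Both 9 ∣ 36 and 4 ∣ 36, yet 36 is not a multiple of 72 (since 36 = 0·72 + 36), so 72 ∤ 36.

Not equivalent: only (⇒) holds.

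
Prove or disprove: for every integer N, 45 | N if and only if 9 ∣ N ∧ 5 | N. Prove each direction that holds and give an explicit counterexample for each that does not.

(→) If 45 ∣ N, write N = 45q. Since 45 = 5·9, N = 9·(5q), so 9 ∣ N; and since 45 = 9·5, N = 5·(9q), so 5 ∣ N.

(←) Suppose 9 ∣ N and 5 ∣ N. Any common multiple of 9 and 5 is a multiple of their lcm; here gcd(9, 5) = 1, so lcm(9, 5) = 9·5 = 45, so 45 ∣ N.

Both directions hold.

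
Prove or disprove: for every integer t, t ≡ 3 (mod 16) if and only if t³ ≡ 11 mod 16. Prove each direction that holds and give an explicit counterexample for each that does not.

Equivalent; both directions hold.

(⟹) Suppose t ≡ 3 (mod 16). Write t = 16j + 3. Then (16j + 3)³ = 4096j³ + 2304j² + 432j + 27 = 16(256j³ + 144j² + 27j + 1) + 11, so t³ ≡ 11 (mod 16).

(⟸) Conversely, suppose t³ ≡ 11 (mod 16). The only residue r in {0, …, 15} with r³ ≡ 11 (mod 16) is r = 3, so t ≡ 3 (mod 16).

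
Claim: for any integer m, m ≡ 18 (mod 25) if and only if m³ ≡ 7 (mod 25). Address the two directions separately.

Both directions hold.

(→) Suppose m ≡ 18 (mod 25). Write m = 25j + 18. Then (25j + 18)³ = 15625j³ + 33750j² + 24300j + 5832 = 25(625j³ + 1350j² + 972j + 233) + 7, so m³ ≡ 7 (mod 25).

(←) Conversely, suppose m³ ≡ 7 (mod 25). The only residue r in {0, …, 24} with r³ ≡ 7 (mod 25) is r = 18, so m ≡ 18 (mod 25).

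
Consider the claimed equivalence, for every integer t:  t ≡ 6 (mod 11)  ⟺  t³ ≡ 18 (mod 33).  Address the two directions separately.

(←) The residues r modulo 33 with r³ ≡ 18 (mod 33) are exactly {6}, and each is ≡ 6 (mod 11).

(→) This fails: take t = 17. Then 17 ≡ 6 (mod 11), but 17³ = 4913 ≡ 29 (mod 33), not 18.

The forward direction fails; the converse holds.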